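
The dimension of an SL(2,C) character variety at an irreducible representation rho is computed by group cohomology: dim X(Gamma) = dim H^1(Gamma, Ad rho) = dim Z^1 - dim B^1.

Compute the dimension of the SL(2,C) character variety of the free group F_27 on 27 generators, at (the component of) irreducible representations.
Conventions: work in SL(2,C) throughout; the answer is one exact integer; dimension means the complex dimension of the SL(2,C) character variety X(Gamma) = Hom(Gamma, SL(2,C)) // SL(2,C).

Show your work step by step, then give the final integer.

78

Gamma = F_27 has 27 generators and no relators.
So Z^1 = (sl_2)^27 in full: dim Z^1 = 81.
dim B^1 = 3: the coboundary map is injective because an irreducible image has centralizer 0 in sl_2.
dim H^1 = 81 - 3 = 78, which is dim X.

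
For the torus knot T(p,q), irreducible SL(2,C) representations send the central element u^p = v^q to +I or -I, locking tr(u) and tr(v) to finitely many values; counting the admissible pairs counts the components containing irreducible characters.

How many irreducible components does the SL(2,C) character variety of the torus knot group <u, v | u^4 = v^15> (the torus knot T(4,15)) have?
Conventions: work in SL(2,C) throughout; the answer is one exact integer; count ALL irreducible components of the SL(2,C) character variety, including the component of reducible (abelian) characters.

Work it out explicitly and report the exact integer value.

22

For T(4,15): irreducibility forces the central element u^4 = v^15 to one of +I, -I.
So on each irreducible component the traces are pinned: tr(u) = 2*cos(pi*alpha/4) with 1 <= alpha <= 3, tr(v) = 2*cos(pi*beta/15) with 1 <= beta <= 14.
The two central values (-1)^alpha I and (-1)^beta I must be the same matrix, so alpha and beta share a parity.
Enumerate parity-matched pairs: 2*7 odd-odd plus 1*7 even-even gives 21.
components with irreducible characters: 21; plus the single component of reducible (abelian) characters: total 22.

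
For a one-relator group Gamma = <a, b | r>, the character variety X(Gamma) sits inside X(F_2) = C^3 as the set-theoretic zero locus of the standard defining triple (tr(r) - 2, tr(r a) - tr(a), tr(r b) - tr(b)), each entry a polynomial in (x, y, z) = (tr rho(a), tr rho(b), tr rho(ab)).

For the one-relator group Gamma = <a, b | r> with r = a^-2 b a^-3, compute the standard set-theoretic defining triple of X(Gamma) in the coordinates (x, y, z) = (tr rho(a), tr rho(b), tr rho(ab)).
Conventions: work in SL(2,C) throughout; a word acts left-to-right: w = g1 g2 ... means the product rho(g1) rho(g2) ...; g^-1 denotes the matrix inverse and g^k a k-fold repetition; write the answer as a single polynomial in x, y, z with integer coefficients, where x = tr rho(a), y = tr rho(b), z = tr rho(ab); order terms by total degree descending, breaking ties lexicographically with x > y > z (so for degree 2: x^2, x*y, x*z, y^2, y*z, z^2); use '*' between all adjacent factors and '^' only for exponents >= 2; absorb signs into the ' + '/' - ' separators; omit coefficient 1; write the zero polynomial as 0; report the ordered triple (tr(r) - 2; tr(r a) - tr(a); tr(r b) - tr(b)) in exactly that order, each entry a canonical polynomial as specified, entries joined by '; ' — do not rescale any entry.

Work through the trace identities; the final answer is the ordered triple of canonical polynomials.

x^5*y - x^4*z - 4*x^3*y + 3*x^2*z + 3*x*y - z - 2; x^4*y - x^3*z - 3*x^2*y + 2*x*z - x + y; x^5*y^2 - 2*x^4*y*z - 3*x^3*y^2 + x^3*z^2 + 4*x^2*y*z + 2*x*y^2 - x*z^2 - y*z - x - y

use: trace(b a^-1) = trace(b) trace(a) - trace(b a)   [inverse elimination on a] = x*y - z
trace(a^-1 b a^-1) = trace(b a^-1) trace(a) - trace(b)   [inverse elimination on a] = x^2*y - x*z - y
apply: trace(a^-3 b) = trace(a^-1 b a^-1) trace(a) - trace(a^-1 b)   [inverse elimination on a] = x^3*y - x^2*z - 2*x*y + z
trace(a^-3 b a^-1) = trace(a^-3 b) trace(a) - trace(a^-3 b a)   [inverse elimination on a] = x^4*y - x^3*z - 3*x^2*y + 2*x*z + y
trace(a^-2 b a^-3) = trace(a^-3 b a^-1) trace(a) - trace(a^-3 b)   [inverse elimination on a] = x^5*y - x^4*z - 4*x^3*y + 3*x^2*z + 3*x*y - z
use: trace(b^2) = trace(b) trace(b) - trace(1)   [square of b] = y^2 - 2
trace(b^2 a) = trace(b) trace(a b) - trace(a)   [square of b] = y*z - x
apply: trace(a^-1 b^2) = trace(b^2) trace(a) - trace(b^2 a)   [inverse elimination on a] = x*y^2 - y*z - x
trace(b^2 a^-2) = trace(a^-1 b^2) trace(a) - trace(a^-1 b^2 a)   [inverse elimination on a] = x^2*y^2 - x*y*z - x^2 - y^2 + 2
apply: trace(b a^-3 b) = trace(b^2 a^-2) trace(a) - trace(b^2 a^-1)   [inverse elimination on a] = x^3*y^2 - x^2*y*z - x^3 - 2*x*y^2 + y*z + 3*x
use: trace(b a b a) = trace(b a) trace(b a) - trace(1)   [split at a repeated b] = z^2 - 2
trace(b a b a^-1) = trace(b a b) trace(a) - trace(b a b a)   [inverse elimination on a] = x*y*z - x^2 - z^2 + 2
use: trace(b a b a^-2) = trace(b a b a^-1) trace(a) - trace(b a b)   [inverse elimination on a] = x^2*y*z - x^3 - x*z^2 - y*z + 3*x
use: trace(b a^-3 b a) = trace(b a b a^-2) trace(a) - trace(b a b a^-1)   [inverse elimination on a] = x^3*y*z - x^4 - x^2*z^2 - 2*x*y*z + 4*x^2 + z^2 - 2
use: trace(b a^-3 b a^-1) = trace(b a^-3 b) trace(a) - trace(b a^-3 b a)   [inverse elimination on a] = x^4*y^2 - 2*x^3*y*z - 2*x^2*y^2 + x^2*z^2 + 3*x*y*z - x^2 - z^2 + 2
trace(a^-2 b a^-3 b) = trace(b a^-3 b a^-1) trace(a) - trace(b a^-3 b)   [inverse elimination on a] = x^5*y^2 - 2*x^4*y*z - 3*x^3*y^2 + x^3*z^2 + 4*x^2*y*z + 2*x*y^2 - x*z^2 - y*z - x
assemble the triple (trace(r) - 2; trace(r a) - x; trace(r b) - y)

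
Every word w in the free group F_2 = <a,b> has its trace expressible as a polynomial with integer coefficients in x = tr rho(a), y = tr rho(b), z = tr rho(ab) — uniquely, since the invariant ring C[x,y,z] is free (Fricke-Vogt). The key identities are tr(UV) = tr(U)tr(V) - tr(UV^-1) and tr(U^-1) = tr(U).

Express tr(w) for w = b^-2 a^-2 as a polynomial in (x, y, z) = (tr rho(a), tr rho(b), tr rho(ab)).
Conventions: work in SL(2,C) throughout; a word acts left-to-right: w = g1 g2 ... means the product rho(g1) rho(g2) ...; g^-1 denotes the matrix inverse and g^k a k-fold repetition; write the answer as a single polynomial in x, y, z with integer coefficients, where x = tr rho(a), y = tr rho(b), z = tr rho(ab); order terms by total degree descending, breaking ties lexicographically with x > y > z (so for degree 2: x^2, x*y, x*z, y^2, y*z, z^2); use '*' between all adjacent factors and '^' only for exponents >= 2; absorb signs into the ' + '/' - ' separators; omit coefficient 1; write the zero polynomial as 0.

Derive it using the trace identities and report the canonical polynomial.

tr(b^-1) = tr(b) = y
tr(b^-1 a) = tr(a)*tr(b) - tr(a b)  (eliminate b^-1) = x*y - z
tr(b^-1 a^-1) = tr(b^-1)*tr(a) - tr(b^-1 a)  (eliminate a^-1) = z
tr(b^-1 a^-2) = tr(b^-1 a^-1)*tr(a) - tr(b^-1)  (eliminate a^-1) = x*z - y
tr(a^-2) = tr(a^-1)*tr(a) - tr(1)  (eliminate a^-1) = x^2 - 2
tr(b^-2 a^-2) = tr(b^-1 a^-2)*tr(b) - tr(b^-1 a^-2 b)  (eliminate b^-1) = x*y*z - x^2 - y^2 + 2

x*y*z - x^2 - y^2 + 2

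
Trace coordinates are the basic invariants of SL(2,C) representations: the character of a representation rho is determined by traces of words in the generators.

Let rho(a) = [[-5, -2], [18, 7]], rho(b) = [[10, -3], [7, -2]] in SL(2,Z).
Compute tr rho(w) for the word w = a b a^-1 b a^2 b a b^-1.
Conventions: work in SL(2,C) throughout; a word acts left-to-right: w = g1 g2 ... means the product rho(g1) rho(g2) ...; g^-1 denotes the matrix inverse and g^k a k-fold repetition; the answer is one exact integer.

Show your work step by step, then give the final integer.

789014302

rho(a) = [[-5, -2], [18, 7]]
... * rho(b) = [[10, -3], [7, -2]]  ->  [[-64, 19], [229, -68]]
... * rho(a^-1) = [[7, 2], [-18, -5]]  ->  [[-790, -223], [2827, 798]]
... * rho(b) = [[10, -3], [7, -2]]  ->  [[-9461, 2816], [33856, -10077]]
... * rho(a) = [[-5, -2], [18, 7]]  ->  [[97993, 38634], [-350666, -138251]]
... * rho(a) = [[-5, -2], [18, 7]]  ->  [[205447, 74452], [-735188, -266425]]
... * rho(b) = [[10, -3], [7, -2]]  ->  [[2575634, -765245], [-9216855, 2738414]]
... * rho(a) = [[-5, -2], [18, 7]]  ->  [[-26652580, -10507983], [95375727, 37602608]]
... * rho(b^-1) = [[-2, 3], [-7, 10]]  ->  [[126861041, -185037570], [-453969710, 662153261]]
tr = 126861041 + 662153261 = 789014302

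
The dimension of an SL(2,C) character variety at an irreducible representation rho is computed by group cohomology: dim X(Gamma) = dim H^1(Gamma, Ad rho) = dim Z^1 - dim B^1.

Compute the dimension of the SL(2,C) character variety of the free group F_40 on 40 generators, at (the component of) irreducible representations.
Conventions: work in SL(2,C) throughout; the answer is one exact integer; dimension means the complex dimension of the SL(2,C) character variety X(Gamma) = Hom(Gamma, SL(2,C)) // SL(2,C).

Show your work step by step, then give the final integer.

117

Here Gamma is free of rank 40 — no relator constrains a cocycle.
Z^1(Gamma, Ad rho) = (sl_2)^40: a cocycle is a free choice of one sl_2 vector per generator, so dim Z^1 = 3*40 = 120.
Irreducibility makes the coboundary map sl_2 -> Z^1 injective (trivial centralizer), so dim B^1 = 3.
dim X = dim H^1 = dim Z^1 - dim B^1 = 120 - 3 = 117.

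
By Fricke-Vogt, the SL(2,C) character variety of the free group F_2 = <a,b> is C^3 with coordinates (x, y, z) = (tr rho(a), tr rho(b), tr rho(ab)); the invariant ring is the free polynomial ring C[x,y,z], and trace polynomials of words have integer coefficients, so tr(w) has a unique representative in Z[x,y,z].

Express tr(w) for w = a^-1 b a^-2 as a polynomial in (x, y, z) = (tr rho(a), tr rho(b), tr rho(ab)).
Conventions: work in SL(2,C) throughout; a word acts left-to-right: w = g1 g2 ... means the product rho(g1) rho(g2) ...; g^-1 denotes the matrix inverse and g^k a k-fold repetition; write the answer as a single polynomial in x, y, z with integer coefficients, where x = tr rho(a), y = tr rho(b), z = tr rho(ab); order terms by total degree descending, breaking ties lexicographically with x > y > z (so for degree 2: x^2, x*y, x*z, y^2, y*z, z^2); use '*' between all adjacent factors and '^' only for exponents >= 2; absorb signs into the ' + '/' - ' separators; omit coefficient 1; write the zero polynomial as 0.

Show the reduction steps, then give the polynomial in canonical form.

and tr(b a^-1) = tr(b)*tr(a) - tr(b a)   [inverse elimination on a] = x*y - z
next, tr(a^-2 b) = tr(b a^-1)*tr(a) - tr(b)   [inverse elimination on a] = x^2*y - x*z - y
next, tr(a^-1 b a^-2) = tr(a^-2 b)*tr(a) - tr(a^-2 b a)   [inverse elimination on a] = x^3*y - x^2*z - 2*x*y + z

x^3*y - x^2*z - 2*x*y + z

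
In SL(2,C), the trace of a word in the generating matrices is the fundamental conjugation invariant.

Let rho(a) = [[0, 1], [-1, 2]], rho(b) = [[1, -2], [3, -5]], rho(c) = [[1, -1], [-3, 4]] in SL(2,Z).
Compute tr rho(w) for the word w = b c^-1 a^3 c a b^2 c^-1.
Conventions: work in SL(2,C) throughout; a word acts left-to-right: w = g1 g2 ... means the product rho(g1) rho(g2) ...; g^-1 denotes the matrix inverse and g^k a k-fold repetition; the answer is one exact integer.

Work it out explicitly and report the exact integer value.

-764

rho(b) = [[1, -2], [3, -5]]
... * rho(c^-1) = [[4, 1], [3, 1]]  ->  [[-2, -1], [-3, -2]]
... * rho(a) = [[0, 1], [-1, 2]]  ->  [[1, -4], [2, -7]]
... * rho(a) = [[0, 1], [-1, 2]]  ->  [[4, -7], [7, -12]]
... * rho(a) = [[0, 1], [-1, 2]]  ->  [[7, -10], [12, -17]]
... * rho(c) = [[1, -1], [-3, 4]]  ->  [[37, -47], [63, -80]]
... * rho(a) = [[0, 1], [-1, 2]]  ->  [[47, -57], [80, -97]]
... * rho(b) = [[1, -2], [3, -5]]  ->  [[-124, 191], [-211, 325]]
... * rho(b) = [[1, -2], [3, -5]]  ->  [[449, -707], [764, -1203]]
... * rho(c^-1) = [[4, 1], [3, 1]]  ->  [[-325, -258], [-553, -439]]
tr = -325 + -439 = -764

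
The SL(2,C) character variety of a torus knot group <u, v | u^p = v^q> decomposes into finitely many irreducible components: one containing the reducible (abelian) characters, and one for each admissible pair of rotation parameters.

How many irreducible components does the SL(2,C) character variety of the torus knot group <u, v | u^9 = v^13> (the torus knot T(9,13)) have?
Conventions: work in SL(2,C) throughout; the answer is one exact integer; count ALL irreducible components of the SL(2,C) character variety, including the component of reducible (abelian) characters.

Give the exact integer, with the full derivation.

Gamma = < u, v | u^9 = v^13 > (torus knot T(9,13)); the central element u^9 = v^13 acts as +I or -I in any irreducible SL(2,C) representation.
So on each irreducible component the traces are pinned: tr(u) = 2*cos(pi*alpha/9) with 1 <= alpha <= 8, tr(v) = 2*cos(pi*beta/13) with 1 <= beta <= 12.
Consistency of u^9 = (-1)^alpha I with v^13 = (-1)^beta I forces alpha = beta (mod 2).
Enumerate parity-matched pairs: 4*6 odd-odd plus 4*6 even-even gives 48.
components with irreducible characters: 48; plus the single component of reducible (abelian) characters: total 49.

49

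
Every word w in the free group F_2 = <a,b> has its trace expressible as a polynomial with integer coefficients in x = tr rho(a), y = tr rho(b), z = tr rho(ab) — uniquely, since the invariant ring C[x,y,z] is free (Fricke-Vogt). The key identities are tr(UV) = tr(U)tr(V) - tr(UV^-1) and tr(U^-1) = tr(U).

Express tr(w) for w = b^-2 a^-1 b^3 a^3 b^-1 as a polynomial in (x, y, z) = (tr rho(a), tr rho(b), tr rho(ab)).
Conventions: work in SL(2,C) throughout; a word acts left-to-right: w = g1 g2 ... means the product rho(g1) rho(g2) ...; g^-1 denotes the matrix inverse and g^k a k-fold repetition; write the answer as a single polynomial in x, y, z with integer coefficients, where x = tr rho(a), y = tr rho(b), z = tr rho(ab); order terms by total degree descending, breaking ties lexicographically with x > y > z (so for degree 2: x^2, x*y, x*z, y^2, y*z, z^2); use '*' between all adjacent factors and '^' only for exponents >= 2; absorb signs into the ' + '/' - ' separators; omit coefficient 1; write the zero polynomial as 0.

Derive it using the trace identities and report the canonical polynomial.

-x^3*y^5*z + x^4*y^4 + x^2*y^6 + x^2*y^4*z^2 + 2*x^3*y^3*z + x*y^5*z - 2*x^4*y^2 - 7*x^2*y^4 - 2*x^2*y^2*z^2 - y^6 - y^4*z^2 - x^3*y*z - 2*x*y^3*z + x^4 + 11*x^2*y^2 + x^2*z^2 + 6*y^4 + 2*y^2*z^2 + x*y*z - 4*x^2 - 9*y^2 - z^2 + 2

and trace(b^2 a) = trace(b)*trace(a b) - trace(a) = y*z - x
trace(b^2) = trace(b)*trace(b) - trace(1) = y^2 - 2
and trace(b^2 a^2) = trace(a)*trace(b^2 a) - trace(b^2) = x*y*z - x^2 - y^2 + 2
next, trace(b^2 a^3) = trace(a)*trace(b^2 a^2) - trace(b^2 a) = x^2*y*z - x^3 - x*y^2 - y*z + 3*x
next, trace(b a^2) = trace(a)*trace(b a) - trace(b) = x*z - y
and trace(a^3 b) = trace(a)*trace(b a^2) - trace(b a) = x^2*z - x*y - z
trace(b^3 a^3) = trace(b)*trace(a^3 b^2) - trace(a^3 b) = x^2*y^2*z - x^3*y - x*y^3 - x^2*z - y^2*z + 4*x*y + z
trace(b^3 a^2) = trace(b)*trace(b a^2 b) - trace(b a^2) = x*y^2*z - x^2*y - y^3 - x*z + 3*y
trace(a b^3 a^3) = trace(a)*trace(b^3 a^3) - trace(b^3 a^2) = x^3*y^2*z - x^4*y - x^2*y^3 - x^3*z - 2*x*y^2*z + 5*x^2*y + y^3 + 2*x*z - 3*y
and trace(a b a b) = trace(a b)*trace(a b) - trace(1) = z^2 - 2
next, trace(b a b^2 a) = trace(b)*trace(a b a b) - trace(a b a) = y*z^2 - x*z - y
trace(b a b^2) = trace(b)*trace(a b^2) - trace(a b) = y^2*z - x*y - z
trace(a^2 b a b^2) = trace(a)*trace(b a b^2 a) - trace(b a b^2) = x*y*z^2 - x^2*z - y^2*z + z
and trace(a^2 b a b) = trace(a)*trace(b a b a) - trace(b a b) = x*z^2 - y*z - x
and trace(b a b^3 a^2) = trace(b)*trace(a^2 b a b^2) - trace(a^2 b a b) = x*y^2*z^2 - x^2*y*z - y^3*z - x*z^2 + 2*y*z + x
and trace(b a b^3 a) = trace(b)*trace(a b a b^2) - trace(a b a b) = y^2*z^2 - x*y*z - y^2 - z^2 + 2
trace(a b^3 a^3 b) = trace(a)*trace(b a b^3 a^2) - trace(b a b^3 a) = x^2*y^2*z^2 - x^3*y*z - x*y^3*z - x^2*z^2 - y^2*z^2 + 3*x*y*z + x^2 + y^2 + z^2 - 2
next, trace(b^3 a^3 b^-1 a) = trace(a b^3 a^3)*trace(b) - trace(a b^3 a^3 b) = x^3*y^3*z - x^4*y^2 - x^2*y^4 - x^2*y^2*z^2 - x*y^3*z + 5*x^2*y^2 + x^2*z^2 + y^4 + y^2*z^2 - x*y*z - x^2 - 4*y^2 - z^2 + 2
and trace(b^-1 a^-1 b^3 a^3) = trace(b^3 a^3 b^-1)*trace(a) - trace(b^3 a^3 b^-1 a) = -x^3*y^3*z + x^4*y^2 + x^2*y^4 + x^2*y^2*z^2 + x^3*y*z + x*y^3*z - x^4 - 6*x^2*y^2 - x^2*z^2 - y^4 - y^2*z^2 + 4*x^2 + 4*y^2 + z^2 - 2
trace(b^-1 a^-1 b^3 a^3 b^-1) = trace(b^-1 a^-1 b^3 a^3)*trace(b) - trace(b^-1 a^-1 b^3 a^3 b) = -x^3*y^4*z + x^4*y^3 + x^2*y^5 + x^2*y^3*z^2 + x^3*y^2*z + x*y^4*z - x^4*y - 6*x^2*y^3 - x^2*y*z^2 - y^5 - y^3*z^2 - x*y^2*z + 5*x^2*y + 5*y^3 + y*z^2 + x*z - 5*y
and trace(b^-2 a^-1 b^3 a^3 b^-1) = trace(b^-1 a^-1 b^3 a^3 b^-1)*trace(b) - trace(b^-1 a^-1 b^3 a^3) = -x^3*y^5*z + x^4*y^4 + x^2*y^6 + x^2*y^4*z^2 + 2*x^3*y^3*z + x*y^5*z - 2*x^4*y^2 - 7*x^2*y^4 - 2*x^2*y^2*z^2 - y^6 - y^4*z^2 - x^3*y*z - 2*x*y^3*z + x^4 + 11*x^2*y^2 + x^2*z^2 + 6*y^4 + 2*y^2*z^2 + x*y*z - 4*x^2 - 9*y^2 - z^2 + 2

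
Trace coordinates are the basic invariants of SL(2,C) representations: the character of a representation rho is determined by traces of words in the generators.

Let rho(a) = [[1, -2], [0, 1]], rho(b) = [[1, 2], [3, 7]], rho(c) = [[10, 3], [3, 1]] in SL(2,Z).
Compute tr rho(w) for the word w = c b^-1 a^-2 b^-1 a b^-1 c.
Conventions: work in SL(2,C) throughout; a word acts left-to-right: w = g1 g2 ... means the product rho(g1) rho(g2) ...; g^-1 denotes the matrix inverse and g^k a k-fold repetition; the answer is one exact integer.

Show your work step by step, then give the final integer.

-35680

rho(c) = [[10, 3], [3, 1]]
... * rho(b^-1) = [[7, -2], [-3, 1]]  ->  [[61, -17], [18, -5]]
... * rho(a^-1) = [[1, 2], [0, 1]]  ->  [[61, 105], [18, 31]]
... * rho(a^-1) = [[1, 2], [0, 1]]  ->  [[61, 227], [18, 67]]
... * rho(b^-1) = [[7, -2], [-3, 1]]  ->  [[-254, 105], [-75, 31]]
... * rho(a) = [[1, -2], [0, 1]]  ->  [[-254, 613], [-75, 181]]
... * rho(b^-1) = [[7, -2], [-3, 1]]  ->  [[-3617, 1121], [-1068, 331]]
... * rho(c) = [[10, 3], [3, 1]]  ->  [[-32807, -9730], [-9687, -2873]]
tr = -32807 + -2873 = -35680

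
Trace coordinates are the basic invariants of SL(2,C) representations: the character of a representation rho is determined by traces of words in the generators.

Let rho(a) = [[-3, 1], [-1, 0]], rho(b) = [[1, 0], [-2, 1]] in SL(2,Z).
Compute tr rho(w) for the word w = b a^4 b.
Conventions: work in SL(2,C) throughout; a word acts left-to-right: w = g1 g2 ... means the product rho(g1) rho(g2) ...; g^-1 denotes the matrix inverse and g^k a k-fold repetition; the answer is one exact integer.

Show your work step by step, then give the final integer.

131

rho(b) = [[1, 0], [-2, 1]]
... * rho(a) = [[-3, 1], [-1, 0]]  ->  [[-3, 1], [5, -2]]
... * rho(a) = [[-3, 1], [-1, 0]]  ->  [[8, -3], [-13, 5]]
... * rho(a) = [[-3, 1], [-1, 0]]  ->  [[-21, 8], [34, -13]]
... * rho(a) = [[-3, 1], [-1, 0]]  ->  [[55, -21], [-89, 34]]
... * rho(b) = [[1, 0], [-2, 1]]  ->  [[97, -21], [-157, 34]]
tr = 97 + 34 = 131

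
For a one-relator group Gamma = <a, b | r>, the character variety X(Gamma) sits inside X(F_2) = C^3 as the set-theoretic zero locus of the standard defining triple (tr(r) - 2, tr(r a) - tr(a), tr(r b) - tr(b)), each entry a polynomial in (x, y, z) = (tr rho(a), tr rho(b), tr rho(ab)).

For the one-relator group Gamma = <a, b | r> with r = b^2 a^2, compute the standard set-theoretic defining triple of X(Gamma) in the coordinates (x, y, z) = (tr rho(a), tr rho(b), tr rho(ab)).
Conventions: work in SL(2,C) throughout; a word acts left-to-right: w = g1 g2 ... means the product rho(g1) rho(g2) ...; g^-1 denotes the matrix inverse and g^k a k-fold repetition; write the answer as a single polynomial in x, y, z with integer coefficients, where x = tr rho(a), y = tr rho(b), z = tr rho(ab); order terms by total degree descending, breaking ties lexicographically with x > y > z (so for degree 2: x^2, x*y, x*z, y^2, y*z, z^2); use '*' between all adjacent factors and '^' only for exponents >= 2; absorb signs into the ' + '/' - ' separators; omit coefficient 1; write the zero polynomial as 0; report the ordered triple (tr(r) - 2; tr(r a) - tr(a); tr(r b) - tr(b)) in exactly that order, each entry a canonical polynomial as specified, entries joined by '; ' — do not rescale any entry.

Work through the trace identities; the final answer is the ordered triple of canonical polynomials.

x*y*z - x^2 - y^2; x^2*y*z - x^3 - x*y^2 - y*z + 2*x; x*y^2*z - x^2*y - y^3 - x*z + 2*y

trace(a^2 b) = trace(a) trace(b a) - trace(b) = x*z - y
trace(a^2) = trace(a) trace(a) - trace(1) = x^2 - 2
trace(b^2 a^2) = trace(b) trace(a^2 b) - trace(a^2) = x*y*z - x^2 - y^2 + 2
trace(a^3 b) = trace(a) trace(b a^2) - trace(b a) = x^2*z - x*y - z
trace(a^3) = trace(a) trace(a^2) - trace(a) = x^3 - 3*x
trace(b^2 a^3) = trace(b) trace(a^3 b) - trace(a^3) = x^2*y*z - x^3 - x*y^2 - y*z + 3*x
trace(b^2 a^2 b) = trace(b) trace(a^2 b^2) - trace(a^2 b)   [square of b] = x*y^2*z - x^2*y - y^3 - x*z + 3*y
assemble the triple (trace(r) - 2; trace(r a) - x; trace(r b) - y)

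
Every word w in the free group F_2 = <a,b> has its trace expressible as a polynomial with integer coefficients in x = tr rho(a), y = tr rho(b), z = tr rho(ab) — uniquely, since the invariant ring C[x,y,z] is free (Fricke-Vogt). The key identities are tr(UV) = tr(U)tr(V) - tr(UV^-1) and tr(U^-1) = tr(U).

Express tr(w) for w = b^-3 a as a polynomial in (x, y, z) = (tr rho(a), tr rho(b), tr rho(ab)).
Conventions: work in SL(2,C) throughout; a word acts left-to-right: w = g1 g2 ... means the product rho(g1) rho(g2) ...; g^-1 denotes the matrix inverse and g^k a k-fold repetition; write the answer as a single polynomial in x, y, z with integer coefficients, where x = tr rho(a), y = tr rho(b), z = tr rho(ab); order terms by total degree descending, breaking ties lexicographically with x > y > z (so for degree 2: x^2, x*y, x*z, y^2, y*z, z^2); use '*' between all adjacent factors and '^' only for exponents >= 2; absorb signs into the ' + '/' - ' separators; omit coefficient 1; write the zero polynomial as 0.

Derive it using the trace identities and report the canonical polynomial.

x*y^3 - y^2*z - 2*x*y + z

apply: trace(b^-1 a) = trace(a) trace(b) - trace(a b)   [inverse elimination on b] = x*y - z
trace(b^-2 a) = trace(b^-1 a) trace(b) - trace(b^-1 a b)   [inverse elimination on b] = x*y^2 - y*z - x
trace(b^-3 a) = trace(b^-2 a) trace(b) - trace(b^-2 a b)   [inverse elimination on b] = x*y^3 - y^2*z - 2*x*y + z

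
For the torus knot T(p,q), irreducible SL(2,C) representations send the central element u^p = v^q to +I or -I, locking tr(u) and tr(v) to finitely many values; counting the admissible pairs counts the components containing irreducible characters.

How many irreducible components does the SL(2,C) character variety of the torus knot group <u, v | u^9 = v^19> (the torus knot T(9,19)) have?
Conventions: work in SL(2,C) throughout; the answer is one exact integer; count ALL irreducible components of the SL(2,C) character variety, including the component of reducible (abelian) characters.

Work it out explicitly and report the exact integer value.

73

For T(9,19): irreducibility forces the central element u^9 = v^19 to one of +I, -I.
So on each irreducible component the traces are pinned: tr(u) = 2*cos(pi*alpha/9) with 1 <= alpha <= 8, tr(v) = 2*cos(pi*beta/19) with 1 <= beta <= 18.
Consistency of u^9 = (-1)^alpha I with v^19 = (-1)^beta I forces alpha = beta (mod 2).
Enumerate parity-matched pairs: 4*9 odd-odd plus 4*9 even-even gives 72.
Total: 72 irreducible-character components + 1 reducible (abelian) component = 73.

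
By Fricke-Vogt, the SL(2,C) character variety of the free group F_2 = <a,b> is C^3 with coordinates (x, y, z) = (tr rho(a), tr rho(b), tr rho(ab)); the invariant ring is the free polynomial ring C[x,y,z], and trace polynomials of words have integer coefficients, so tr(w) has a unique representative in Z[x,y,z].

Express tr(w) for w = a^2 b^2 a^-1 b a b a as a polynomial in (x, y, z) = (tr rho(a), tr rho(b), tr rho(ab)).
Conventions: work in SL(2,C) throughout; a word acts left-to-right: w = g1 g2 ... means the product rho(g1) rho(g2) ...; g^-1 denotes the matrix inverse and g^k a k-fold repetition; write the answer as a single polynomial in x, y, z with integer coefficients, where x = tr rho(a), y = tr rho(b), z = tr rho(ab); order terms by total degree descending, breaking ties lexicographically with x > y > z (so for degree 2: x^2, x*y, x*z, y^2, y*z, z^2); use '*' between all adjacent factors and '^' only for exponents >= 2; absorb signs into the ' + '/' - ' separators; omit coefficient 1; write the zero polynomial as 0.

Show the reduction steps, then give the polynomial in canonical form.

x^3*y^2*z^2 - x^4*y*z - x^2*y^3*z - x^2*y*z^3 + 4*x^2*y*z + y*z^3 - x*z^2 - 2*y*z + x

trace(a b a b) = trace(b a) * trace(b a) - trace(1)   [split at repeated b] = z^2 - 2
so trace(a b a) = trace(a) * trace(b a) - trace(b) = x*z - y
reduce: trace(b a b a b) = trace(b) * trace(a b a b) - trace(a b a) = y*z^2 - x*z - y
reduce: trace(b^3 a b a) = trace(b) * trace(b a b a b) - trace(b a b a) = y^2*z^2 - x*y*z - y^2 - z^2 + 2
reduce: trace(a b^2) = trace(b) * trace(a b) - trace(a) = y*z - x
reduce: trace(a b^3) = trace(b) * trace(a b^2) - trace(a b) = y^2*z - x*y - z
reduce: trace(b^3 a b) = trace(b) * trace(a b^3) - trace(a b^2) = y^3*z - x*y^2 - 2*y*z + x
reduce: trace(a b^3 a b a) = trace(a) * trace(b^3 a b a) - trace(b^3 a b) = x*y^2*z^2 - x^2*y*z - y^3*z - x*z^2 + 2*y*z + x
reduce: trace(b a b a^3 b^2) = trace(a) * trace(a b^3 a b a) - trace(a b^3 a b) = x^2*y^2*z^2 - x^3*y*z - x*y^3*z - x^2*z^2 - y^2*z^2 + 3*x*y*z + x^2 + y^2 + z^2 - 2
reduce: trace(b a b a b a) = trace(a b) * trace(a b a b) - trace(a^-1 b^-1)   [split at repeated a] = z^3 - 3*z
trace(b a b a b a^2) = trace(a) * trace(b a b a b a) - trace(b a b a b) = x*z^3 - y*z^2 - 2*x*z + y
trace(a b a b a^3 b) = trace(a) * trace(b a b a b a^2) - trace(b a b a b a) = x^2*z^3 - x*y*z^2 - 2*x^2*z - z^3 + x*y + 3*z
trace(a b a b a) = trace(a) * trace(b a b a) - trace(b a b) = x*z^2 - y*z - x
so trace(a b a b a^2) = trace(a) * trace(a b a b a) - trace(a b a b) = x^2*z^2 - x*y*z - x^2 - z^2 + 2
trace(a b a b a^3) = trace(a) * trace(a b a b a^2) - trace(a b a b a) = x^3*z^2 - x^2*y*z - x^3 - 2*x*z^2 + y*z + 3*x
so trace(b a b a^3 b^2 a) = trace(b) * trace(a b a b a^3 b) - trace(a b a b a^3) = x^2*y*z^3 - x^3*z^2 - x*y^2*z^2 - x^2*y*z - y*z^3 + x^3 + x*y^2 + 2*x*z^2 + 2*y*z - 3*x
trace(a^2 b^2 a^-1 b a b a) = trace(b a b a^3 b^2) * trace(a) - trace(b a b a^3 b^2 a) = x^3*y^2*z^2 - x^4*y*z - x^2*y^3*z - x^2*y*z^3 + 4*x^2*y*z + y*z^3 - x*z^2 - 2*y*z + x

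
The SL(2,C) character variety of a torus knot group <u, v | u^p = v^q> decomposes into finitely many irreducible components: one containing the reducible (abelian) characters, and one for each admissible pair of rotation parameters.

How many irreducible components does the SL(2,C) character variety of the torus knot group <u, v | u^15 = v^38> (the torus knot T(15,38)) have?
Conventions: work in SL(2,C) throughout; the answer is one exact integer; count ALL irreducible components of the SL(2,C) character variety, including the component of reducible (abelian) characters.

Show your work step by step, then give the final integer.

260

In the torus knot group T(15,38), u^15 = v^38 is central, so an irreducible representation sends it to +I or -I (Schur).
On an irreducible component, tr(u) is locked at 2*cos(pi*alpha/15) for some alpha in 1..14, and tr(v) at 2*cos(pi*beta/38) for some beta in 1..37.
Consistency of u^15 = (-1)^alpha I with v^38 = (-1)^beta I forces alpha = beta (mod 2).
count pairs: odd alpha (7 choices) x odd beta (19), plus even alpha (7) x even beta (18): 7*19 + 7*18 = 259.
components with irreducible characters: 259; plus the single component of reducible (abelian) characters: total 260.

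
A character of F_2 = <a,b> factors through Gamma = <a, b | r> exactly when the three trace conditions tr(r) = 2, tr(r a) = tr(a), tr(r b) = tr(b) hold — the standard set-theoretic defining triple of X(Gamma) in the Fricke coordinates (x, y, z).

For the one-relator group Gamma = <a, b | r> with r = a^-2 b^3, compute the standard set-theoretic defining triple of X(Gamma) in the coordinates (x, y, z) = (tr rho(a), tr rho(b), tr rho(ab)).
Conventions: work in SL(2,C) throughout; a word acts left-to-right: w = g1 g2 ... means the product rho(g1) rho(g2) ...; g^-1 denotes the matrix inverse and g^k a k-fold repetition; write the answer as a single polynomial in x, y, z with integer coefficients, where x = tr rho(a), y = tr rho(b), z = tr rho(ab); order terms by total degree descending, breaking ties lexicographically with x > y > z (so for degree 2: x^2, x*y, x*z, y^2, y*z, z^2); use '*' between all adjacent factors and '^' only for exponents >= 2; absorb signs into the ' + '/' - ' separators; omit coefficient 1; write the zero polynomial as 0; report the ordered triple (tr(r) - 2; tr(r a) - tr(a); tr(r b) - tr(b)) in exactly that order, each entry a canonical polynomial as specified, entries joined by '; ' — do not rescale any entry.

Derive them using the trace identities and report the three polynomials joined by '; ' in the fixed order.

x^2*y^3 - x*y^2*z - 2*x^2*y - y^3 + x*z + 3*y - 2; x*y^3 - y^2*z - 2*x*y - x + z; x^2*y^4 - x*y^3*z - 3*x^2*y^2 - y^4 + 2*x*y*z + x^2 + 4*y^2 - y - 2

tr(b^2) = tr(b) tr(b) - tr(1)   [square of b] = y^2 - 2
tr(b^3) = tr(b) tr(b^2) - tr(b)   [square of b] = y^3 - 3*y
next, tr(a b^2) = tr(b) tr(a b) - tr(a)   [square of b] = y*z - x
and tr(b^3 a) = tr(b) tr(a b^2) - tr(a b)   [square of b] = y^2*z - x*y - z
tr(b^3 a^-1) = tr(b^3) tr(a) - tr(b^3 a)   [inverse elimination on a] = x*y^3 - y^2*z - 2*x*y + z
next, tr(a^-2 b^3) = tr(b^3 a^-1) tr(a) - tr(b^3)   [inverse elimination on a] = x^2*y^3 - x*y^2*z - 2*x^2*y - y^3 + x*z + 3*y
next, tr(b^4) = tr(b) tr(b^3) - tr(b^2)  (reduce the b square) = y^4 - 4*y^2 + 2
tr(b^4 a) = tr(b) tr(b^2 a b) - tr(b^2 a)  (reduce the b square) = y^3*z - x*y^2 - 2*y*z + x
and tr(a^-1 b^4) = tr(b^4) tr(a) - tr(b^4 a)  (eliminate a^-1) = x*y^4 - y^3*z - 3*x*y^2 + 2*y*z + x
and tr(a^-2 b^4) = tr(a^-1 b^4) tr(a) - tr(a^-1 b^4 a)  (eliminate a^-1) = x^2*y^4 - x*y^3*z - 3*x^2*y^2 - y^4 + 2*x*y*z + x^2 + 4*y^2 - 2
assemble the triple (tr(r) - 2; tr(r a) - x; tr(r b) - y)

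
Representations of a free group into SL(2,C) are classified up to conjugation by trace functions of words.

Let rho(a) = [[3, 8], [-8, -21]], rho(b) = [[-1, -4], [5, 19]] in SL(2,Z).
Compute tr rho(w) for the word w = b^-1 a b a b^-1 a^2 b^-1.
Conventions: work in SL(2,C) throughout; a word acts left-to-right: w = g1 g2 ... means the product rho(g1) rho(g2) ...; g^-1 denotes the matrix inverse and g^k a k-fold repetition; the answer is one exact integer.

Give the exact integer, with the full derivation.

5964482

rho(b^-1) = [[19, 4], [-5, -1]]
... * rho(a) = [[3, 8], [-8, -21]]  ->  [[25, 68], [-7, -19]]
... * rho(b) = [[-1, -4], [5, 19]]  ->  [[315, 1192], [-88, -333]]
... * rho(a) = [[3, 8], [-8, -21]]  ->  [[-8591, -22512], [2400, 6289]]
... * rho(b^-1) = [[19, 4], [-5, -1]]  ->  [[-50669, -11852], [14155, 3311]]
... * rho(a) = [[3, 8], [-8, -21]]  ->  [[-57191, -156460], [15977, 43709]]
... * rho(a) = [[3, 8], [-8, -21]]  ->  [[1080107, 2828132], [-301741, -790073]]
... * rho(b^-1) = [[19, 4], [-5, -1]]  ->  [[6381373, 1492296], [-1782714, -416891]]
tr = 6381373 + -416891 = 5964482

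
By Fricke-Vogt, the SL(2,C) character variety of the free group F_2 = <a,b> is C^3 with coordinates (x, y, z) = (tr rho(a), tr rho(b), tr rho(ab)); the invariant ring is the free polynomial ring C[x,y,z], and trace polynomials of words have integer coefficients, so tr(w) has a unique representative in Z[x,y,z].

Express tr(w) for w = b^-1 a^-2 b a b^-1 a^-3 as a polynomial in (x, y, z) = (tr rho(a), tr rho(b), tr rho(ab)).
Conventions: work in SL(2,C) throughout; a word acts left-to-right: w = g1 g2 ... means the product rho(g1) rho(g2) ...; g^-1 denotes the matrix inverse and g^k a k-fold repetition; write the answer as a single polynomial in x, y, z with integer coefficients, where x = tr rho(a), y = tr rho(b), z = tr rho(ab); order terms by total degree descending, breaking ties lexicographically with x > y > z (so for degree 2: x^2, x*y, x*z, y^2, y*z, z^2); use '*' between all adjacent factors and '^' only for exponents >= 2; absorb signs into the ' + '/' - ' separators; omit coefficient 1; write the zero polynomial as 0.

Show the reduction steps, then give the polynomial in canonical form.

trace(b^-1) = trace(b) = y
and trace(b a b) = trace(b) trace(a b) - trace(a) = y*z - x
trace(a b a b) = trace(b a) trace(b a) - trace(1)   [split at repeated b] = z^2 - 2
and trace(a b a) = trace(a) trace(b a) - trace(b) = x*z - y
and trace(b a b a b) = trace(b) trace(a b a b) - trace(a b a) = y*z^2 - x*z - y
trace(b a b a b a) = trace(a b a b) trace(a b) - trace(b a)   [split at repeated a] = z^3 - 3*z
next, trace(a^-1 b a b a b) = trace(b a b a b) trace(a) - trace(b a b a b a) = x*y*z^2 - x^2*z - z^3 - x*y + 3*z
next, trace(a b a b^-1 a^-1 b) = trace(a^-1 b a b a) trace(b) - trace(a^-1 b a b a b) = -x*y*z^2 + x^2*z + y^2*z + z^3 - 3*z
trace(b a b^-1 a^-1 b^-1 a) = trace(a b a b^-1 a^-1) trace(b) - trace(a b a b^-1 a^-1 b) = x*y*z^2 - x^2*z - y^2*z - z^3 + x*y + 3*z
and trace(a^-1 b a b^-1 a^-1 b^-1) = trace(b a b^-1 a^-1 b^-1) trace(a) - trace(b a b^-1 a^-1 b^-1 a) = -x*y*z^2 + x^2*z + y^2*z + z^3 - 3*z
and trace(b^-1 a^-2 b a b^-1 a^-1) = trace(a^-1 b a b^-1 a^-1 b^-1) trace(a) - trace(a^-1 b a b^-1 a^-1 b^-1 a) = -x^2*y*z^2 + x^3*z + x*y^2*z + x*z^3 - 3*x*z - y
and trace(a^-1 b a b) = trace(b a b) trace(a) - trace(b a b a) = x*y*z - x^2 - z^2 + 2
trace(b a b^-1 a^-1) = trace(a^-1 b a) trace(b) - trace(a^-1 b a b) = -x*y*z + x^2 + y^2 + z^2 - 2
trace(b^-1 a^-2 b a) = trace(b a b^-1 a^-1) trace(a) - trace(b a b^-1) = -x^2*y*z + x^3 + x*y^2 + x*z^2 - 3*x
and trace(a^-1 b) = trace(b) trace(a) - trace(b a) = x*y - z
trace(b^-1 a^-2 b a b^-1) = trace(b^-1 a^-2 b a) trace(b) - trace(b^-1 a^-2 b a b) = -x^2*y^2*z + x^3*y + x*y^3 + x*y*z^2 - 4*x*y + z
and trace(b^-1 a^-2 b a b^-1 a^-2) = trace(b^-1 a^-2 b a b^-1 a^-1) trace(a) - trace(b^-1 a^-2 b a b^-1) = -x^3*y*z^2 + x^4*z + 2*x^2*y^2*z + x^2*z^3 - x^3*y - x*y^3 - x*y*z^2 - 3*x^2*z + 3*x*y - z
trace(b^-1 a^-2 b a b^-1 a^-3) = trace(b^-1 a^-2 b a b^-1 a^-2) trace(a) - trace(b^-1 a^-2 b a b^-1 a^-1) = -x^4*y*z^2 + x^5*z + 2*x^3*y^2*z + x^3*z^3 - x^4*y - x^2*y^3 - 4*x^3*z - x*y^2*z - x*z^3 + 3*x^2*y + 2*x*z + y

-x^4*y*z^2 + x^5*z + 2*x^3*y^2*z + x^3*z^3 - x^4*y - x^2*y^3 - 4*x^3*z - x*y^2*z - x*z^3 + 3*x^2*y + 2*x*z + y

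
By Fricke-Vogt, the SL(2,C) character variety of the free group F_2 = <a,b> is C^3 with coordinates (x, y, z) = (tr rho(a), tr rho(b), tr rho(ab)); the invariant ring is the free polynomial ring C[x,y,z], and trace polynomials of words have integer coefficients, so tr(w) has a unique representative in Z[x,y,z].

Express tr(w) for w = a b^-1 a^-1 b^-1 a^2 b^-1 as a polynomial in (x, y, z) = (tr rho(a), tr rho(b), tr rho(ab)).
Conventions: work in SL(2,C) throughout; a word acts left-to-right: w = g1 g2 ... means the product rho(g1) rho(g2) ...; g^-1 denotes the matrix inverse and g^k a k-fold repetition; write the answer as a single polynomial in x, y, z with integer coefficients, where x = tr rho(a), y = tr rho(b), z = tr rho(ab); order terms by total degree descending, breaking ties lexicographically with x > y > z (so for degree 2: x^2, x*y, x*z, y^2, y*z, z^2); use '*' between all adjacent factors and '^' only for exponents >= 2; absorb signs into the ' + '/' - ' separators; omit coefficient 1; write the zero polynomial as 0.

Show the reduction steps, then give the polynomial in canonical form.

x^3*y^2*z - x^4*y - 2*x^2*y*z^2 + x^3*z - x*y^2*z + x*z^3 + 3*x^2*y + y*z^2 - 3*x*z - y

trace(a^2) = trace(a)*trace(a) - trace(1) = x^2 - 2
trace(a^2 b) = trace(a)*trace(b a) - trace(b) = x*z - y
trace(a b^-1 a) = trace(a^2)*trace(b) - trace(a^2 b) = x^2*y - x*z - y
trace(a b a b) = trace(a b)*trace(a b) - trace(1) = z^2 - 2
trace(a b^-1 a b) = trace(a b a)*trace(b) - trace(a b a b) = x*y*z - y^2 - z^2 + 2
trace(a b^-1 a b^-1) = trace(a b^-1 a)*trace(b) - trace(a b^-1 a b) = x^2*y^2 - 2*x*y*z + z^2 - 2
trace(a^3) = trace(a)*trace(a^2) - trace(a) = x^3 - 3*x
trace(a^2 b a) = trace(a)*trace(b a^2) - trace(b a) = x^2*z - x*y - z
trace(a b a^3) = trace(a)*trace(a^2 b a) - trace(a^2 b) = x^3*z - x^2*y - 2*x*z + y
trace(b a b) = trace(b)*trace(a b) - trace(a) = y*z - x
trace(b a b a^2) = trace(a)*trace(b a b a) - trace(b a b) = x*z^2 - y*z - x
trace(a b a^3 b) = trace(a)*trace(b a b a^2) - trace(b a b a) = x^2*z^2 - x*y*z - x^2 - z^2 + 2
trace(b a^3 b^-1 a) = trace(a b a^3)*trace(b) - trace(a b a^3 b) = x^3*y*z - x^2*y^2 - x^2*z^2 - x*y*z + x^2 + y^2 + z^2 - 2
trace(a b^-1 a^-1 b a^2) = trace(b a^3 b^-1)*trace(a) - trace(b a^3 b^-1 a) = -x^3*y*z + x^4 + x^2*y^2 + x^2*z^2 + x*y*z - 4*x^2 - y^2 - z^2 + 2
trace(b^2) = trace(b)*trace(b) - trace(1) = y^2 - 2
trace(b a^2 b) = trace(a)*trace(b^2 a) - trace(b^2) = x*y*z - x^2 - y^2 + 2
trace(a b a^2 b a) = trace(a)*trace(b a^2 b a) - trace(b a^2 b) = x^2*z^2 - 2*x*y*z + y^2 - 2
trace(b a b a b a) = trace(a b a b)*trace(a b) - trace(b a) = z^3 - 3*z
trace(b a b a b) = trace(b)*trace(a b a b) - trace(a b a) = y*z^2 - x*z - y
trace(a b a^2 b a b) = trace(a)*trace(b a b a b a) - trace(b a b a b) = x*z^3 - y*z^2 - 2*x*z + y
trace(b a^2 b a b^-1 a) = trace(a b a^2 b a)*trace(b) - trace(a b a^2 b a b) = x^2*y*z^2 - 2*x*y^2*z - x*z^3 + y^3 + y*z^2 + 2*x*z - 3*y
trace(a b^-1 a^-1 b a^2 b) = trace(b a^2 b a b^-1)*trace(a) - trace(b a^2 b a b^-1 a) = -x^2*y*z^2 + x^3*z + 2*x*y^2*z + x*z^3 - x^2*y - y^3 - y*z^2 - 3*x*z + 3*y
trace(a^2 b^-1 a b^-1 a^-1 b) = trace(a b^-1 a^-1 b a^2)*trace(b) - trace(a b^-1 a^-1 b a^2 b) = -x^3*y^2*z + x^4*y + x^2*y^3 + 2*x^2*y*z^2 - x^3*z - x*y^2*z - x*z^3 - 3*x^2*y + 3*x*z - y
trace(a b^-1 a^-1 b^-1 a^2 b^-1) = trace(a^2 b^-1 a b^-1 a^-1)*trace(b) - trace(a^2 b^-1 a b^-1 a^-1 b) = x^3*y^2*z - x^4*y - 2*x^2*y*z^2 + x^3*z - x*y^2*z + x*z^3 + 3*x^2*y + y*z^2 - 3*x*z - y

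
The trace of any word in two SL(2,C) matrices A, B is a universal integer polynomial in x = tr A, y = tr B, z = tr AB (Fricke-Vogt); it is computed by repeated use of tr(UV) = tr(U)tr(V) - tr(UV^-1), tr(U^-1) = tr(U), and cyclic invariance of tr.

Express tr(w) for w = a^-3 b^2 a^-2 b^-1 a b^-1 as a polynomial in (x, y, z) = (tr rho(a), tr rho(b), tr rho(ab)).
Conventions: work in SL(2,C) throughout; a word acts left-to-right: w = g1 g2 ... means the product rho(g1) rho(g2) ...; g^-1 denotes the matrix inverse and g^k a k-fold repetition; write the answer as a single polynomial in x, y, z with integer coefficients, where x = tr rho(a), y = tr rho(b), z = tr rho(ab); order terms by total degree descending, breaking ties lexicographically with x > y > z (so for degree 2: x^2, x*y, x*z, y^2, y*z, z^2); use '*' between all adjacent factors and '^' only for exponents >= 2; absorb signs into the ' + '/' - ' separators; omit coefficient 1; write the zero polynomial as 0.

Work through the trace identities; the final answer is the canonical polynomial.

use: trace(a b a) = trace(a)*trace(b a) - trace(b)  (reduce the a square) = x*z - y
trace(a b a b) = trace(b a)*trace(b a) - trace(1)  (split on b) = z^2 - 2
use: trace(b a b^-1 a) = trace(a b a)*trace(b) - trace(a b a b)  (eliminate b^-1) = x*y*z - y^2 - z^2 + 2
apply: trace(a^-1 b a b^-1) = trace(b a b^-1)*trace(a) - trace(b a b^-1 a)  (eliminate a^-1) = -x*y*z + x^2 + y^2 + z^2 - 2
apply: trace(a b^-1 a^-2 b) = trace(a^-1 b a b^-1)*trace(a) - trace(a^-1 b a b^-1 a)  (eliminate a^-1) = -x^2*y*z + x^3 + x*y^2 + x*z^2 - 3*x
trace(a^3 b) = trace(a)*trace(a b a) - trace(a b)  (reduce the a square) = x^2*z - x*y - z
apply: trace(a^2) = trace(a)*trace(a) - trace(1)  (reduce the a square) = x^2 - 2
apply: trace(a^3) = trace(a)*trace(a^2) - trace(a)  (reduce the a square) = x^3 - 3*x
trace(a b^2 a^2) = trace(b)*trace(a^3 b) - trace(a^3)  (reduce the b square) = x^2*y*z - x^3 - x*y^2 - y*z + 3*x
apply: trace(b a b) = trace(b)*trace(a b) - trace(a)  (reduce the b square) = y*z - x
trace(a^2 b a b) = trace(a)*trace(b a b a) - trace(b a b)  (reduce the a square) = x*z^2 - y*z - x
trace(a b^2 a^2 b) = trace(b)*trace(a^2 b a b) - trace(a^2 b a)  (reduce the b square) = x*y*z^2 - x^2*z - y^2*z + z
use: trace(b^2 a^2 b^-1 a) = trace(a b^2 a^2)*trace(b) - trace(a b^2 a^2 b)  (eliminate b^-1) = x^2*y^2*z - x^3*y - x*y^3 - x*y*z^2 + x^2*z + 3*x*y - z
trace(a^-1 b^2 a^2 b^-1) = trace(b^2 a^2 b^-1)*trace(a) - trace(b^2 a^2 b^-1 a)  (eliminate a^-1) = -x^2*y^2*z + x^3*y + x*y^3 + x*y*z^2 - 4*x*y + z
apply: trace(a b^-1 a^-2 b^2 a) = trace(a^-1 b^2 a^2 b^-1)*trace(a) - trace(a^-1 b^2 a^2 b^-1 a)  (eliminate a^-1) = -x^3*y^2*z + x^4*y + x^2*y^3 + x^2*y*z^2 - 4*x^2*y + y
trace(b^2 a b) = trace(b)*trace(b a b) - trace(b a)  (reduce the b square) = y^2*z - x*y - z
use: trace(a b a b^2) = trace(b)*trace(a b a b) - trace(a b a)  (reduce the b square) = y*z^2 - x*z - y
use: trace(b^2 a b a b) = trace(b)*trace(a b a b^2) - trace(a b a b)  (reduce the b square) = y^2*z^2 - x*y*z - y^2 - z^2 + 2
trace(a b a b a b) = trace(a b)*trace(a b a b) - trace(a^-1 b^-1)  (split on a) = z^3 - 3*z
apply: trace(b^2 a b a b a) = trace(b)*trace(a b a b a b) - trace(a b a b a)  (reduce the b square) = y*z^3 - x*z^2 - 2*y*z + x
trace(a^-1 b^2 a b a b) = trace(b^2 a b a b)*trace(a) - trace(b^2 a b a b a)  (eliminate a^-1) = x*y^2*z^2 - x^2*y*z - y*z^3 - x*y^2 + 2*y*z + x
apply: trace(b^2 a b a b^-1 a^-1) = trace(a^-1 b^2 a b a)*trace(b) - trace(a^-1 b^2 a b a b)  (eliminate b^-1) = -x*y^2*z^2 + x^2*y*z + y^3*z + y*z^3 - 3*y*z - x
trace(a b^-1 a^-2 b^2 a b) = trace(b^2 a b a b^-1 a^-1)*trace(a) - trace(b^2 a b a b^-1)  (eliminate a^-1) = -x^2*y^2*z^2 + x^3*y*z + x*y^3*z + x*y*z^3 - 3*x*y*z - x^2 - z^2 + 2
trace(b^-1 a b^-1 a^-2 b^2 a) = trace(a b^-1 a^-2 b^2 a)*trace(b) - trace(a b^-1 a^-2 b^2 a b)  (eliminate b^-1) = -x^3*y^3*z + x^4*y^2 + x^2*y^4 + 2*x^2*y^2*z^2 - x^3*y*z - x*y^3*z - x*y*z^3 - 4*x^2*y^2 + 3*x*y*z + x^2 + y^2 + z^2 - 2
trace(a^-2 b^2 a^-1 b^-1 a b^-1) = trace(b^-1 a b^-1 a^-2 b^2)*trace(a) - trace(b^-1 a b^-1 a^-2 b^2 a)  (eliminate a^-1) = x^3*y^3*z - x^4*y^2 - x^2*y^4 - 2*x^2*y^2*z^2 + x*y^3*z + x*y*z^3 + x^4 + 5*x^2*y^2 + x^2*z^2 - 3*x*y*z - 4*x^2 - y^2 - z^2 + 2
use: trace(a^2 b^2 a b) = trace(b)*trace(a b a^2 b) - trace(a b a^2)  (reduce the b square) = x*y*z^2 - x^2*z - y^2*z + z
apply: trace(a b^2 a b^-1 a) = trace(a^2 b^2 a)*trace(b) - trace(a^2 b^2 a b)  (eliminate b^-1) = x^2*y^2*z - x^3*y - x*y^3 - x*y*z^2 + x^2*z + 3*x*y - z
trace(a b^2 a b^-1 a b) = trace(a b a b^2 a)*trace(b) - trace(a b a b^2 a b)  (eliminate b^-1) = x*y^2*z^2 - x^2*y*z - y^3*z - y*z^3 + x*z^2 + 3*y*z - x
use: trace(b^-1 a b^-1 a b^2 a) = trace(a b^2 a b^-1 a)*trace(b) - trace(a b^2 a b^-1 a b)  (eliminate b^-1) = x^2*y^3*z - x^3*y^2 - x*y^4 - 2*x*y^2*z^2 + 2*x^2*y*z + y^3*z + y*z^3 + 3*x*y^2 - x*z^2 - 4*y*z + x
apply: trace(b^2 a^-1 b^-1 a b^-1 a) = trace(b^-1 a b^-1 a b^2)*trace(a) - trace(b^-1 a b^-1 a b^2 a)  (eliminate a^-1) = -x^2*y^3*z + x^3*y^2 + x*y^4 + 2*x*y^2*z^2 - x^2*y*z - y^3*z - y*z^3 - 4*x*y^2 + 4*y*z + x
trace(a^-1 b^2 a^-1 b^-1 a b^-1) = trace(b^2 a^-1 b^-1 a b^-1)*trace(a) - trace(b^2 a^-1 b^-1 a b^-1 a)  (eliminate a^-1) = x^2*y^3*z - x^3*y^2 - x*y^4 - 2*x*y^2*z^2 + y^3*z + y*z^3 + x^3 + 5*x*y^2 + x*z^2 - 4*y*z - 3*x
apply: trace(a^-1 b^-1 a b^-1 a^-3 b^2) = trace(a^-2 b^2 a^-1 b^-1 a b^-1)*trace(a) - trace(a^-2 b^2 a^-1 b^-1 a b^-1 a)  (eliminate a^-1) = x^4*y^3*z - x^5*y^2 - x^3*y^4 - 2*x^3*y^2*z^2 + x^2*y*z^3 + x^5 + 6*x^3*y^2 + x^3*z^2 + x*y^4 + 2*x*y^2*z^2 - 3*x^2*y*z - y^3*z - y*z^3 - 5*x^3 - 6*x*y^2 - 2*x*z^2 + 4*y*z + 5*x
trace(a^-1 b) = trace(b)*trace(a) - trace(b a)  (eliminate a^-1) = x*y - z
apply: trace(a^-2 b) = trace(a^-1 b)*trace(a) - trace(a^-1 b a)  (eliminate a^-1) = x^2*y - x*z - y
use: trace(b a b a^-1) = trace(b a b)*trace(a) - trace(b a b a)  (eliminate a^-1) = x*y*z - x^2 - z^2 + 2
apply: trace(a^-1 b a b a^-1) = trace(b a b a^-1)*trace(a) - trace(b a b)  (eliminate a^-1) = x^2*y*z - x^3 - x*z^2 - y*z + 3*x
trace(a^-3 b a b) = trace(a^-1 b a b a^-1)*trace(a) - trace(a^-1 b a b)  (eliminate a^-1) = x^3*y*z - x^4 - x^2*z^2 - 2*x*y*z + 4*x^2 + z^2 - 2
trace(a b^-1 a^-3 b) = trace(a^-3 b a)*trace(b) - trace(a^-3 b a b)  (eliminate b^-1) = -x^3*y*z + x^4 + x^2*y^2 + x^2*z^2 + x*y*z - 4*x^2 - y^2 - z^2 + 2
use: trace(a^-3 b^2 a^-2 b^-1 a b^-1) = trace(a^-1 b^-1 a b^-1 a^-3 b^2)*trace(a) - trace(a^-1 b^-1 a b^-1 a^-3 b^2 a)  (eliminate a^-1) = x^5*y^3*z - x^6*y^2 - x^4*y^4 - 2*x^4*y^2*z^2 + x^3*y*z^3 + x^6 + 6*x^4*y^2 + x^4*z^2 + x^2*y^4 + 2*x^2*y^2*z^2 - 2*x^3*y*z - x*y^3*z - x*y*z^3 - 6*x^4 - 7*x^2*y^2 - 3*x^2*z^2 + 3*x*y*z + 9*x^2 + y^2 + z^2 - 2

x^5*y^3*z - x^6*y^2 - x^4*y^4 - 2*x^4*y^2*z^2 + x^3*y*z^3 + x^6 + 6*x^4*y^2 + x^4*z^2 + x^2*y^4 + 2*x^2*y^2*z^2 - 2*x^3*y*z - x*y^3*z - x*y*z^3 - 6*x^4 - 7*x^2*y^2 - 3*x^2*z^2 + 3*x*y*z + 9*x^2 + y^2 + z^2 - 2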